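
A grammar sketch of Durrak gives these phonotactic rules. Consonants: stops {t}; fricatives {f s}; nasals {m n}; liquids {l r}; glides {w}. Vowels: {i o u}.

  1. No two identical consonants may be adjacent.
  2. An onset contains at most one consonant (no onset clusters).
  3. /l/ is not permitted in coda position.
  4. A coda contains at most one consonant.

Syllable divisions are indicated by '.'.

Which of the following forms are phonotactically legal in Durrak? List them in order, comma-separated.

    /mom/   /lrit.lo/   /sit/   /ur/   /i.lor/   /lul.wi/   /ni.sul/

/mom/, /sit/, /ur/, /i.lor/

/mom/ — σ1 onset /m/, coda /m/ ok → phonotactically legal
/lrit.lo/ — violates constraint 2: syllable 1 onset /lr/ has 2 consonants (> 1) → phonotactically illegal
/sit/ — σ1 onset /s/, coda /t/ ok → phonotactically legal
/ur/ — σ1 onset /∅/, coda /r/ ok → phonotactically legal
/i.lor/ — σ1 onset /∅/, coda /∅/ ok; σ2 onset /l/, coda /r/ ok → phonotactically legal
/lul.wi/ — violates constraint 3: syllable 1 coda contains /l/ → phonotactically illegal
/ni.sul/ — violates constraint 3: syllable 2 coda contains /l/ → phonotactically illegal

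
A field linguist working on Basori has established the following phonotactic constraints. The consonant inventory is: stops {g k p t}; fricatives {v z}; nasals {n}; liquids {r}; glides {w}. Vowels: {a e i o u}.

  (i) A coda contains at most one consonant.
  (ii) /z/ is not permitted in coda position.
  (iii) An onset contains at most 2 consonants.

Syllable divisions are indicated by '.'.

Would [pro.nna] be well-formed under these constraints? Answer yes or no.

yes

[pro.nna] — σ1 onset /pr/ (2C), coda /∅/ ok; σ2 onset /nn/ (2C), coda /∅/ ok → well-formed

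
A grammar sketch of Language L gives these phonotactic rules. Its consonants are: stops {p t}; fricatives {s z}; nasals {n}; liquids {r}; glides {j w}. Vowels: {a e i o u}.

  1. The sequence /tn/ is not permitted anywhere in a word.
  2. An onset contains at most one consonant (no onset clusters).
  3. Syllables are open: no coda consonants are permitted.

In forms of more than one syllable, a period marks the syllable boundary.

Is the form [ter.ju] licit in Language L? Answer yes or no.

[ter.ju] — violates constraint 3: syllable 1 coda /r/ has 1 consonant (> 0) → illicit

no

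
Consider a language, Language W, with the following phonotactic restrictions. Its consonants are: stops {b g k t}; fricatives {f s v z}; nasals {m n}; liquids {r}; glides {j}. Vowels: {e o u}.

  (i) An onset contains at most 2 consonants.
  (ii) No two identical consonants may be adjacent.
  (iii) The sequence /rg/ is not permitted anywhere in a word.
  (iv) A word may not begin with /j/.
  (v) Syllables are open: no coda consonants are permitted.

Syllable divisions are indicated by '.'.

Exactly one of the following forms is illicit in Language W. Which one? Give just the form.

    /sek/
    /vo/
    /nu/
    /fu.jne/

/sek/

/sek/ — violates constraint (v): syllable 1 coda /k/ has 1 consonant (> 0) → illicit
/vo/ — σ1 onset /v/, coda /∅/ ok → licit
/nu/ — σ1 onset /n/, coda /∅/ ok → licit
/fu.jne/ — σ1 onset /f/, coda /∅/ ok; σ2 onset /jn/ (2C), coda /∅/ ok → licit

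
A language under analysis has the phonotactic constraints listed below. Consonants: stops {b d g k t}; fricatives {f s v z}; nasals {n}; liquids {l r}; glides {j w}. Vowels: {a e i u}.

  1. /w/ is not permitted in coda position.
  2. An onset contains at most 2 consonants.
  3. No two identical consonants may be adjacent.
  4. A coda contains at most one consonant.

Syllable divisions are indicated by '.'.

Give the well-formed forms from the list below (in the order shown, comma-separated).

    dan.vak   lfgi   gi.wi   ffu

dan.vak — σ1 onset /d/, coda /n/ ok; σ2 onset /v/, coda /k/ ok → well-formed
lfgi — violates constraint 2: syllable 1 onset /lfg/ has 3 consonants (> 2) → ill-formed
gi.wi — σ1 onset /g/, coda /∅/ ok; σ2 onset /w/, coda /∅/ ok → well-formed
ffu — violates constraint 3: adjacent identical consonants /ff/ → ill-formed

dan.vak, gi.wi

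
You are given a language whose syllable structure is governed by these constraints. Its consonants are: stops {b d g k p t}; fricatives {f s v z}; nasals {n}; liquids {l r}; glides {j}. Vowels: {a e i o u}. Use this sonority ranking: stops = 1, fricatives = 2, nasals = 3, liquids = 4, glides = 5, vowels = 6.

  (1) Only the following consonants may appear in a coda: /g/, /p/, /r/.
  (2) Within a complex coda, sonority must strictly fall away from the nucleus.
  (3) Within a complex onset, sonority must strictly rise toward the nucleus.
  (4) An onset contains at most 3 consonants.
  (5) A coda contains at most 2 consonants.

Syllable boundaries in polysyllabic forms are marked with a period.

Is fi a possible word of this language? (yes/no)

fi — σ1 onset /f/, coda /∅/ ok → well-formed

yes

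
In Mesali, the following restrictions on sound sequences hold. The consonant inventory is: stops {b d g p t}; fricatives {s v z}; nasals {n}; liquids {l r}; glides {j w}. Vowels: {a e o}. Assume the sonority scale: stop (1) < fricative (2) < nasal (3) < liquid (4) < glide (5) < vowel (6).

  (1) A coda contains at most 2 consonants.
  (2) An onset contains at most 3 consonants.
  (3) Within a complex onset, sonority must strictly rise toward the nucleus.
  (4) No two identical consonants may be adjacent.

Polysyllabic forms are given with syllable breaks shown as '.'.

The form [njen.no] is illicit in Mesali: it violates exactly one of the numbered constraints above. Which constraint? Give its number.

[njen.no]: adjacent identical consonants /nn/.
This is a violation of constraint 4: "No two identical consonants may be adjacent."
The remaining constraints (1, 2, 3) are satisfied.

4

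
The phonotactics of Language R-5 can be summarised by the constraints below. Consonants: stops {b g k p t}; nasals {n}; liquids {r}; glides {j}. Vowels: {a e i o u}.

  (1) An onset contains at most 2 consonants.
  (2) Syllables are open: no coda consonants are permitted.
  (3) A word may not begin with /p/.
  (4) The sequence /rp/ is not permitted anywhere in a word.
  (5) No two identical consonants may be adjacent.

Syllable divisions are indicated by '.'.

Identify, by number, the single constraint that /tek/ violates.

2

/tek/: syllable 1 coda /k/ has 1 consonant (> 0).
This is a violation of constraint 2: "Syllables are open: no coda consonants are permitted."
The remaining constraints (1, 3, 4, 5) are satisfied.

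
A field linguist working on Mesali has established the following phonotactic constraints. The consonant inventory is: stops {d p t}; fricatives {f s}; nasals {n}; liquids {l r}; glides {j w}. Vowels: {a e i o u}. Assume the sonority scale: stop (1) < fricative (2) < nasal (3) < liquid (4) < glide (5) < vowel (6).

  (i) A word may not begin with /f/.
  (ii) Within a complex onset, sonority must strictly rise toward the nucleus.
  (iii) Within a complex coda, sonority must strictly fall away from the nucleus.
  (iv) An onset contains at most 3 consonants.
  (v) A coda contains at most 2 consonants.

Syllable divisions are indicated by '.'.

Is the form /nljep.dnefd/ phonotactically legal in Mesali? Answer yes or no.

/nljep.dnefd/ — σ1 onset /nlj/ (3→4→5 rises), coda /p/ ok; σ2 onset /dn/ (1→3 rises), coda /fd/ (2→1 falls) ok → phonotactically legal

yes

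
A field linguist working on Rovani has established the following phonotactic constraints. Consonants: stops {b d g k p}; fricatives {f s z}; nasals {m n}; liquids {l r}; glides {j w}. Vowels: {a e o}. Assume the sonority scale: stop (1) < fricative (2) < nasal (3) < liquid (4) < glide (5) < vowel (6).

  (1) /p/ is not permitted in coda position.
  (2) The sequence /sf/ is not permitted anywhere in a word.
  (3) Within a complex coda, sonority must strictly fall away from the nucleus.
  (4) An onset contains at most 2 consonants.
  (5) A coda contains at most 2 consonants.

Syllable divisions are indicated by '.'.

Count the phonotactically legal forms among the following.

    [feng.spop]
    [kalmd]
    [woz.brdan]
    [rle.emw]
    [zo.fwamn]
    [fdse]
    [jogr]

[feng.spop] — violates constraint 1: syllable 2 coda contains /p/ → phonotactically illegal
[kalmd] — violates constraint 5: syllable 1 coda /lmd/ has 3 consonants (> 2) → phonotactically illegal
[woz.brdan] — violates constraint 4: syllable 2 onset /brd/ has 3 consonants (> 2) → phonotactically illegal
[rle.emw] — violates constraint 3: syllable 2 coda /mw/: /m/ (nasal, 3) → /w/ (glide, 5) does not fall → phonotactically illegal
[zo.fwamn] — violates constraint 3: syllable 2 coda /mn/: /m/ (nasal, 3) → /n/ (nasal, 3) does not fall → phonotactically illegal
[fdse] — violates constraint 4: syllable 1 onset /fds/ has 3 consonants (> 2) → phonotactically illegal
[jogr] — violates constraint 3: syllable 1 coda /gr/: /g/ (stop, 1) → /r/ (liquid, 4) does not fall → phonotactically illegal
No form is phonotactically legal → 0.

0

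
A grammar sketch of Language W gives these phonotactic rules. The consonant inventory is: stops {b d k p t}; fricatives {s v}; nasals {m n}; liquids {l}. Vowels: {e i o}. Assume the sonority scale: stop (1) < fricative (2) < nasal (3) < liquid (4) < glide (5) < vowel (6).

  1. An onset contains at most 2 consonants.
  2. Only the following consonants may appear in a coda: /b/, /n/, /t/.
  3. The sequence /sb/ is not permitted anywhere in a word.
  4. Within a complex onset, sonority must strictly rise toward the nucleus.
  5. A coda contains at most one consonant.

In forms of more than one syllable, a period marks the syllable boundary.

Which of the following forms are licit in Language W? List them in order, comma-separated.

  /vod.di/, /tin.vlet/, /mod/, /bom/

/tin.vlet/

/vod.di/ — violates constraint 2: syllable 1 coda contains /d/, which is not a licensed coda consonant → illicit
/tin.vlet/ — σ1 onset /t/, coda /n/ ok; σ2 onset /vl/ (2→4 rises), coda /t/ ok → licit
/mod/ — violates constraint 2: syllable 1 coda contains /d/, which is not a licensed coda consonant → illicit
/bom/ — violates constraint 2: syllable 1 coda contains /m/, which is not a licensed coda consonant → illicit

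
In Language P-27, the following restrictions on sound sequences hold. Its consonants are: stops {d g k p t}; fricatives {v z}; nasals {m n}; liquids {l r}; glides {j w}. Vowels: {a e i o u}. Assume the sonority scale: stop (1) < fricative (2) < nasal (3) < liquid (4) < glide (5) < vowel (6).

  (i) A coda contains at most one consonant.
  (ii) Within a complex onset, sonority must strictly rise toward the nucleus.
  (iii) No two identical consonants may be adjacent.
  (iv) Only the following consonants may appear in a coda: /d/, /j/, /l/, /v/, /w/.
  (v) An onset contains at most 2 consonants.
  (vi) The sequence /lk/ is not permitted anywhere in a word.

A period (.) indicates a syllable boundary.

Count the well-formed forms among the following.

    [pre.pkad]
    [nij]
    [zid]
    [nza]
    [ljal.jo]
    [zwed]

4

[pre.pkad] — violates constraint (ii): syllable 2 onset /pk/: /p/ (stop, 1) → /k/ (stop, 1) does not rise → ill-formed
[nij] — σ1 onset /n/, coda /j/ ok → well-formed
[zid] — σ1 onset /z/, coda /d/ ok → well-formed
[nza] — violates constraint (ii): syllable 1 onset /nz/: /n/ (nasal, 3) → /z/ (fricative, 2) does not rise → ill-formed
[ljal.jo] — σ1 onset /lj/ (4→5 rises), coda /l/ ok; σ2 onset /j/, coda /∅/ ok → well-formed
[zwed] — σ1 onset /zw/ (2→5 rises), coda /d/ ok → well-formed
Well-formed: [nij], [zid], [ljal.jo], [zwed] → 4.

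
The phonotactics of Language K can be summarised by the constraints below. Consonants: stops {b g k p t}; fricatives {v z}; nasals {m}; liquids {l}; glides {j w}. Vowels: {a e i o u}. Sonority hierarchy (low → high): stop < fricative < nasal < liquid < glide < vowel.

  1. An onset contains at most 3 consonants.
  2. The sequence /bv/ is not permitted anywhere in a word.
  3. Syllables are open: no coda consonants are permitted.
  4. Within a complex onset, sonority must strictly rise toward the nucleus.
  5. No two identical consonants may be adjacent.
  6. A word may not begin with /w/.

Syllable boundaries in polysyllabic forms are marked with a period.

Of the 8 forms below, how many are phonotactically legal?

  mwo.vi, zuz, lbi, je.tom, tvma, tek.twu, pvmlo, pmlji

2

mwo.vi — σ1 onset /mw/ (3→5 rises), coda /∅/ ok; σ2 onset /v/, coda /∅/ ok → phonotactically legal
zuz — violates constraint 3: syllable 1 coda /z/ has 1 consonant (> 0) → phonotactically illegal
lbi — violates constraint 4: syllable 1 onset /lb/: /l/ (liquid, 4) → /b/ (stop, 1) does not rise → phonotactically illegal
je.tom — violates constraint 3: syllable 2 coda /m/ has 1 consonant (> 0) → phonotactically illegal
tvma — σ1 onset /tvm/ (1→2→3 rises), coda /∅/ ok → phonotactically legal
tek.twu — violates constraint 3: syllable 1 coda /k/ has 1 consonant (> 0) → phonotactically illegal
pvmlo — violates constraint 1: syllable 1 onset /pvml/ has 4 consonants (> 3) → phonotactically illegal
pmlji — violates constraint 1: syllable 1 onset /pmlj/ has 4 consonants (> 3) → phonotactically illegal
Phonotactically legal: mwo.vi, tvma → 2.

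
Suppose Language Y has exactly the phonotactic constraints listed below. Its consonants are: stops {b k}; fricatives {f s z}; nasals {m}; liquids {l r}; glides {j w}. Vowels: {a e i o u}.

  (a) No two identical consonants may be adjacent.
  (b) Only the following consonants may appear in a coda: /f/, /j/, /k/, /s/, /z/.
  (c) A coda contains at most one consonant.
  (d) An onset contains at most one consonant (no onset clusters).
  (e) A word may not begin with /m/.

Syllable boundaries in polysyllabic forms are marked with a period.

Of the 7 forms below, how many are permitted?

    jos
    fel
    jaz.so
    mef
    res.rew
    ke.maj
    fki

jos — σ1 onset /j/, coda /s/ ok → permitted
fel — violates constraint (b): syllable 1 coda contains /l/, which is not a licensed coda consonant → not permitted
jaz.so — σ1 onset /j/, coda /z/ ok; σ2 onset /s/, coda /∅/ ok → permitted
mef — violates constraint (e): word begins with /m/ → not permitted
res.rew — violates constraint (b): syllable 2 coda contains /w/, which is not a licensed coda consonant → not permitted
ke.maj — σ1 onset /k/, coda /∅/ ok; σ2 onset /m/, coda /j/ ok → permitted
fki — violates constraint (d): syllable 1 onset /fk/ has 2 consonants (> 1) → not permitted
Permitted: jos, jaz.so, ke.maj → 3.

3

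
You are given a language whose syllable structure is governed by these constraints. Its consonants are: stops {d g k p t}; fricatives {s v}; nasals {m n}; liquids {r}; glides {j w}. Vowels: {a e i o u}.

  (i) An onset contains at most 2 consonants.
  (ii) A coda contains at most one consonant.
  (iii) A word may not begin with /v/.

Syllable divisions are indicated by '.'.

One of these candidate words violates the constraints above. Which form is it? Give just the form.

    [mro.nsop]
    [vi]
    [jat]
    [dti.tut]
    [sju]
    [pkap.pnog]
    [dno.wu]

[vi]

[mro.nsop] — σ1 onset /mr/ (2C), coda /∅/ ok; σ2 onset /ns/ (2C), coda /p/ ok → well-formed
[vi] — violates constraint (iii): word begins with /v/ → ill-formed
[jat] — σ1 onset /j/, coda /t/ ok → well-formed
[dti.tut] — σ1 onset /dt/ (2C), coda /∅/ ok; σ2 onset /t/, coda /t/ ok → well-formed
[sju] — σ1 onset /sj/ (2C), coda /∅/ ok → well-formed
[pkap.pnog] — σ1 onset /pk/ (2C), coda /p/ ok; σ2 onset /pn/ (2C), coda /g/ ok → well-formed
[dno.wu] — σ1 onset /dn/ (2C), coda /∅/ ok; σ2 onset /w/, coda /∅/ ok → well-formed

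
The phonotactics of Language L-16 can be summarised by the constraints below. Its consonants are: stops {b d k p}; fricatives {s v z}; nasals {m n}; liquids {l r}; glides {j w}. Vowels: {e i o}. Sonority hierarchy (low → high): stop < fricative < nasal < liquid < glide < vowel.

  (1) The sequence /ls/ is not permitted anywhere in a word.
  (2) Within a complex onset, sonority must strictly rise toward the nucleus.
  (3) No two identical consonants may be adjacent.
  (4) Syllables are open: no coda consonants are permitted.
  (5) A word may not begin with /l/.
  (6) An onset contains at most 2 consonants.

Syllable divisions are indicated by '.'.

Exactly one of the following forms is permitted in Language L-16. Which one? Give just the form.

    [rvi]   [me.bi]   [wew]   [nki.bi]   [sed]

[me.bi]

[rvi] — violates constraint 2: syllable 1 onset /rv/: /r/ (liquid, 4) → /v/ (fricative, 2) does not rise → not permitted
[me.bi] — σ1 onset /m/, coda /∅/ ok; σ2 onset /b/, coda /∅/ ok → permitted
[wew] — violates constraint 4: syllable 1 coda /w/ has 1 consonant (> 0) → not permitted
[nki.bi] — violates constraint 2: syllable 1 onset /nk/: /n/ (nasal, 3) → /k/ (stop, 1) does not rise → not permitted
[sed] — violates constraint 4: syllable 1 coda /d/ has 1 consonant (> 0) → not permitted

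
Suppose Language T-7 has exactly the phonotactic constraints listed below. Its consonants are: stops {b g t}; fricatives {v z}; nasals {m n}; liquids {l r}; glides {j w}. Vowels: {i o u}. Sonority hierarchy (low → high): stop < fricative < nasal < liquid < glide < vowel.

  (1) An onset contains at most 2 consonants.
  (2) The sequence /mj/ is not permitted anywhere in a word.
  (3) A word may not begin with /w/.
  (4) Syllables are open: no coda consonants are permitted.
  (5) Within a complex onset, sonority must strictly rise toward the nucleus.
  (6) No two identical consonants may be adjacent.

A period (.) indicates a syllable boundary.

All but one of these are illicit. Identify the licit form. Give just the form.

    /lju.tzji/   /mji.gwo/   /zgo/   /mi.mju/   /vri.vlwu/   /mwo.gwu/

/mwo.gwu/

/lju.tzji/ — violates constraint 1: syllable 2 onset /tzj/ has 3 consonants (> 2) → illicit
/mji.gwo/ — violates constraint 2: contains banned sequence /mj/ → illicit
/zgo/ — violates constraint 5: syllable 1 onset /zg/: /z/ (fricative, 2) → /g/ (stop, 1) does not rise → illicit
/mi.mju/ — violates constraint 2: contains banned sequence /mj/ → illicit
/vri.vlwu/ — violates constraint 1: syllable 2 onset /vlw/ has 3 consonants (> 2) → illicit
/mwo.gwu/ — σ1 onset /mw/ (3→5 rises), coda /∅/ ok; σ2 onset /gw/ (1→5 rises), coda /∅/ ok → licit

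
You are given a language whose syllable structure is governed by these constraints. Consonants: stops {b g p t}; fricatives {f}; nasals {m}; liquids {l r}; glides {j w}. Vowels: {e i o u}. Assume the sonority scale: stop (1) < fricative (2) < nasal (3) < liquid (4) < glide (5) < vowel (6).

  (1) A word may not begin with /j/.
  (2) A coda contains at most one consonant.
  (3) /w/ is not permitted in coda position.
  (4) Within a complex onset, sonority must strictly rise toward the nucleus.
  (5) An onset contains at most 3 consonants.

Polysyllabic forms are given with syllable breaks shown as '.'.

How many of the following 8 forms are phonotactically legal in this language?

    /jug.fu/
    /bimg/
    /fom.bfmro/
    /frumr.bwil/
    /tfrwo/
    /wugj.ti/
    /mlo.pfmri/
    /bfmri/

/jug.fu/ — violates constraint 1: word begins with /j/ → phonotactically illegal
/bimg/ — violates constraint 2: syllable 1 coda /mg/ has 2 consonants (> 1) → phonotactically illegal
/fom.bfmro/ — violates constraint 5: syllable 2 onset /bfmr/ has 4 consonants (> 3) → phonotactically illegal
/frumr.bwil/ — violates constraint 2: syllable 1 coda /mr/ has 2 consonants (> 1) → phonotactically illegal
/tfrwo/ — violates constraint 5: syllable 1 onset /tfrw/ has 4 consonants (> 3) → phonotactically illegal
/wugj.ti/ — violates constraint 2: syllable 1 coda /gj/ has 2 consonants (> 1) → phonotactically illegal
/mlo.pfmri/ — violates constraint 5: syllable 2 onset /pfmr/ has 4 consonants (> 3) → phonotactically illegal
/bfmri/ — violates constraint 5: syllable 1 onset /bfmr/ has 4 consonants (> 3) → phonotactically illegal
No form is phonotactically legal → 0.

0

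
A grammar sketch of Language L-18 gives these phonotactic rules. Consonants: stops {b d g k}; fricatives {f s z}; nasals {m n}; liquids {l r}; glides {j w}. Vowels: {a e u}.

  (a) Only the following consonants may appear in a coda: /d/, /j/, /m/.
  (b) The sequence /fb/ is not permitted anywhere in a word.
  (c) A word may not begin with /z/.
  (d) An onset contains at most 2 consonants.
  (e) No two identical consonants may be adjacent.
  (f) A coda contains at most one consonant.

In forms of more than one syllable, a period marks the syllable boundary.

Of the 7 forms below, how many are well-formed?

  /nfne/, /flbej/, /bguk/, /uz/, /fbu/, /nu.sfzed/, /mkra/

/nfne/ — violates constraint (d): syllable 1 onset /nfn/ has 3 consonants (> 2) → ill-formed
/flbej/ — violates constraint (d): syllable 1 onset /flb/ has 3 consonants (> 2) → ill-formed
/bguk/ — violates constraint (a): syllable 1 coda contains /k/, which is not a licensed coda consonant → ill-formed
/uz/ — violates constraint (a): syllable 1 coda contains /z/, which is not a licensed coda consonant → ill-formed
/fbu/ — violates constraint (b): contains banned sequence /fb/ → ill-formed
/nu.sfzed/ — violates constraint (d): syllable 2 onset /sfz/ has 3 consonants (> 2) → ill-formed
/mkra/ — violates constraint (d): syllable 1 onset /mkr/ has 3 consonants (> 2) → ill-formed
No form is well-formed → 0.

0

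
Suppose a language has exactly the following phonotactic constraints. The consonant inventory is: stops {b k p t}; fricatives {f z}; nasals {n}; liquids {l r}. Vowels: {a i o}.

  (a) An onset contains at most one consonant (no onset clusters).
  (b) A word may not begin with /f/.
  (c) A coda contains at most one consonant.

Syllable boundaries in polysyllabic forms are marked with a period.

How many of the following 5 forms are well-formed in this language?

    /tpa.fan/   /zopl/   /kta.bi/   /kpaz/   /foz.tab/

/tpa.fan/ — violates constraint (a): syllable 1 onset /tp/ has 2 consonants (> 1) → ill-formed
/zopl/ — violates constraint (c): syllable 1 coda /pl/ has 2 consonants (> 1) → ill-formed
/kta.bi/ — violates constraint (a): syllable 1 onset /kt/ has 2 consonants (> 1) → ill-formed
/kpaz/ — violates constraint (a): syllable 1 onset /kp/ has 2 consonants (> 1) → ill-formed
/foz.tab/ — violates constraint (b): word begins with /f/ → ill-formed
No form is well-formed → 0.

0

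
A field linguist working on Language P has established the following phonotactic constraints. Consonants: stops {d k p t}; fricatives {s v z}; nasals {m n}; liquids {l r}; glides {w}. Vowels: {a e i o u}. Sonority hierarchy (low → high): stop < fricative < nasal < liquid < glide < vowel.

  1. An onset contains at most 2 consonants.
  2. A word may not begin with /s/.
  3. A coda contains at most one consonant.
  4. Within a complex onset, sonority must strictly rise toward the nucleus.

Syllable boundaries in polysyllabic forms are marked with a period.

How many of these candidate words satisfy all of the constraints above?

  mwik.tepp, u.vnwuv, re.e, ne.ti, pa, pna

mwik.tepp — violates constraint 3: syllable 2 coda /pp/ has 2 consonants (> 1) → phonotactically illegal
u.vnwuv — violates constraint 1: syllable 2 onset /vnw/ has 3 consonants (> 2) → phonotactically illegal
re.e — σ1 onset /r/, coda /∅/ ok; σ2 onset /∅/, coda /∅/ ok → phonotactically legal
ne.ti — σ1 onset /n/, coda /∅/ ok; σ2 onset /t/, coda /∅/ ok → phonotactically legal
pa — σ1 onset /p/, coda /∅/ ok → phonotactically legal
pna — σ1 onset /pn/ (1→3 rises), coda /∅/ ok → phonotactically legal
Phonotactically legal: re.e, ne.ti, pa, pna → 4.

4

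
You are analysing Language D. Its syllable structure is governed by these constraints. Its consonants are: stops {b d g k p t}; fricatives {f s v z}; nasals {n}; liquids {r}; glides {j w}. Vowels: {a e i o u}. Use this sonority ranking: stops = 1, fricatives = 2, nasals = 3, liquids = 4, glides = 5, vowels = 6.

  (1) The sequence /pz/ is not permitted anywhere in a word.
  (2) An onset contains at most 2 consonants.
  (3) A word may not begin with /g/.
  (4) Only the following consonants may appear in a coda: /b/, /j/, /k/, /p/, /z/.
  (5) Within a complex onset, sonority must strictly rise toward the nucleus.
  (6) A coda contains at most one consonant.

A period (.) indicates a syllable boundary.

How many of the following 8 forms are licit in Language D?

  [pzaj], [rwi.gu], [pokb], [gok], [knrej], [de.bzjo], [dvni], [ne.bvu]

[pzaj] — violates constraint 1: contains banned sequence /pz/ → illicit
[rwi.gu] — σ1 onset /rw/ (4→5 rises), coda /∅/ ok; σ2 onset /g/, coda /∅/ ok → licit
[pokb] — violates constraint 6: syllable 1 coda /kb/ has 2 consonants (> 1) → illicit
[gok] — violates constraint 3: word begins with /g/ → illicit
[knrej] — violates constraint 2: syllable 1 onset /knr/ has 3 consonants (> 2) → illicit
[de.bzjo] — violates constraint 2: syllable 2 onset /bzj/ has 3 consonants (> 2) → illicit
[dvni] — violates constraint 2: syllable 1 onset /dvn/ has 3 consonants (> 2) → illicit
[ne.bvu] — σ1 onset /n/, coda /∅/ ok; σ2 onset /bv/ (1→2 rises), coda /∅/ ok → licit
Licit: [rwi.gu], [ne.bvu] → 2.

2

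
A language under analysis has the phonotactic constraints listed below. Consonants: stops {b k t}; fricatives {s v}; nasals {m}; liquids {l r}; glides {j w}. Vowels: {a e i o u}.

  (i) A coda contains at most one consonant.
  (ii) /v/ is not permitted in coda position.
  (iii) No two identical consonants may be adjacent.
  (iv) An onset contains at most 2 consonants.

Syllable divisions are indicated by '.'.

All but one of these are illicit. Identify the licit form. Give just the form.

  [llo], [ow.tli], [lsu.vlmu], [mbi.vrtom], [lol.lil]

[llo] — violates constraint (iii): adjacent identical consonants /ll/ → illicit
[ow.tli] — σ1 onset /∅/, coda /w/ ok; σ2 onset /tl/ (2C), coda /∅/ ok → licit
[lsu.vlmu] — violates constraint (iv): syllable 2 onset /vlm/ has 3 consonants (> 2) → illicit
[mbi.vrtom] — violates constraint (iv): syllable 2 onset /vrt/ has 3 consonants (> 2) → illicit
[lol.lil] — violates constraint (iii): adjacent identical consonants /ll/ → illicit

[ow.tli]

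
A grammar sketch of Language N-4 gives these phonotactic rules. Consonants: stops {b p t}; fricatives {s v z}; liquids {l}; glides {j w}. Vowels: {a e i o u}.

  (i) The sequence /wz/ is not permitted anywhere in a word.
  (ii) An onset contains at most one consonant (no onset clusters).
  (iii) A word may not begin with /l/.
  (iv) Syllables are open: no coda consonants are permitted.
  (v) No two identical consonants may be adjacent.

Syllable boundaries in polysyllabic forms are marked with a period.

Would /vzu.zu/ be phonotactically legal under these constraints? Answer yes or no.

/vzu.zu/ — violates constraint (ii): syllable 1 onset /vz/ has 2 consonants (> 1) → phonotactically illegal

no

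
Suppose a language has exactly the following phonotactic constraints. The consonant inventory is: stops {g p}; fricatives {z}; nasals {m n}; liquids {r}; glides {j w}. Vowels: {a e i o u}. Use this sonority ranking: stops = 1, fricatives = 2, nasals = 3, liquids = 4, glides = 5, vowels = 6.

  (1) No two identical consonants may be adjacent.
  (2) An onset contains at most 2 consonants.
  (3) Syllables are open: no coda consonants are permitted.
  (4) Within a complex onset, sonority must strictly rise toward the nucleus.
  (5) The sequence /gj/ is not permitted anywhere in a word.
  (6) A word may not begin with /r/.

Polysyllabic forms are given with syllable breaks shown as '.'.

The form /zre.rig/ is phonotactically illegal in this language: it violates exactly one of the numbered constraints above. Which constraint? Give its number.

/zre.rig/: syllable 2 coda /g/ has 1 consonant (> 0).
This is a violation of constraint 3: "Syllables are open: no coda consonants are permitted."
The remaining constraints (1, 2, 4, 5, 6) are satisfied.

3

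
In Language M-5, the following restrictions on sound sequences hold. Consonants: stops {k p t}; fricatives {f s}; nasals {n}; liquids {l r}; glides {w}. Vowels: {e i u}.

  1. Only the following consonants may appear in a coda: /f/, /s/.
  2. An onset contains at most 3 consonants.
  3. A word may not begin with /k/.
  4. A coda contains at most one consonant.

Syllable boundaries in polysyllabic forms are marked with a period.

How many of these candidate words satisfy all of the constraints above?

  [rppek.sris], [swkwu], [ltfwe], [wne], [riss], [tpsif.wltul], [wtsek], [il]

1

[rppek.sris] — violates constraint 1: syllable 1 coda contains /k/, which is not a licensed coda consonant → ill-formed
[swkwu] — violates constraint 2: syllable 1 onset /swkw/ has 4 consonants (> 3) → ill-formed
[ltfwe] — violates constraint 2: syllable 1 onset /ltfw/ has 4 consonants (> 3) → ill-formed
[wne] — σ1 onset /wn/ (2C), coda /∅/ ok → well-formed
[riss] — violates constraint 4: syllable 1 coda /ss/ has 2 consonants (> 1) → ill-formed
[tpsif.wltul] — violates constraint 1: syllable 2 coda contains /l/, which is not a licensed coda consonant → ill-formed
[wtsek] — violates constraint 1: syllable 1 coda contains /k/, which is not a licensed coda consonant → ill-formed
[il] — violates constraint 1: syllable 1 coda contains /l/, which is not a licensed coda consonant → ill-formed
Well-formed: [wne] → 1.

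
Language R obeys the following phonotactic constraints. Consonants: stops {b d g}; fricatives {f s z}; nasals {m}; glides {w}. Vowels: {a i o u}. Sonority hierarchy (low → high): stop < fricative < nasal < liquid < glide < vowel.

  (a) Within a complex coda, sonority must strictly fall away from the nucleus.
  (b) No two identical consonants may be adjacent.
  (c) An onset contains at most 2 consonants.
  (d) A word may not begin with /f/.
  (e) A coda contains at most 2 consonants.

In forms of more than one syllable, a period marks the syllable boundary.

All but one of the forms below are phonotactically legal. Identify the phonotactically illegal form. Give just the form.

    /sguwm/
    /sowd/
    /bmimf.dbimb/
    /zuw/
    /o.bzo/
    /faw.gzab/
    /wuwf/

/sguwm/ — σ1 onset /sg/ (2C), coda /wm/ (5→3 falls) ok → phonotactically legal
/sowd/ — σ1 onset /s/, coda /wd/ (5→1 falls) ok → phonotactically legal
/bmimf.dbimb/ — σ1 onset /bm/ (2C), coda /mf/ (3→2 falls) ok; σ2 onset /db/ (2C), coda /mb/ (3→1 falls) ok → phonotactically legal
/zuw/ — σ1 onset /z/, coda /w/ ok → phonotactically legal
/o.bzo/ — σ1 onset /∅/, coda /∅/ ok; σ2 onset /bz/ (2C), coda /∅/ ok → phonotactically legal
/faw.gzab/ — violates constraint (d): word begins with /f/ → phonotactically illegal
/wuwf/ — σ1 onset /w/, coda /wf/ (5→2 falls) ok → phonotactically legal

/faw.gzab/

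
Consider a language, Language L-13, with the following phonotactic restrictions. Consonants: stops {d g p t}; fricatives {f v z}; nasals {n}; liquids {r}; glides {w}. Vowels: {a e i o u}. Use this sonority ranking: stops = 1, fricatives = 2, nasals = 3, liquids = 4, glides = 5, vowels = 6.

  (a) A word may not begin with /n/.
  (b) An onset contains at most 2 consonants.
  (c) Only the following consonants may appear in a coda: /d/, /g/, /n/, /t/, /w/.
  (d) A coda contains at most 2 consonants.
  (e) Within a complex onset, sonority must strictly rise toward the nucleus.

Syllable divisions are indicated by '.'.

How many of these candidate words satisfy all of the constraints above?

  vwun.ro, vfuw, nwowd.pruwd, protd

2

vwun.ro — σ1 onset /vw/ (2→5 rises), coda /n/ ok; σ2 onset /r/, coda /∅/ ok → well-formed
vfuw — violates constraint (e): syllable 1 onset /vf/: /v/ (fricative, 2) → /f/ (fricative, 2) does not rise → ill-formed
nwowd.pruwd — violates constraint (a): word begins with /n/ → ill-formed
protd — σ1 onset /pr/ (1→4 rises), coda /td/ (2C) ok → well-formed
Well-formed: vwun.ro, protd → 2.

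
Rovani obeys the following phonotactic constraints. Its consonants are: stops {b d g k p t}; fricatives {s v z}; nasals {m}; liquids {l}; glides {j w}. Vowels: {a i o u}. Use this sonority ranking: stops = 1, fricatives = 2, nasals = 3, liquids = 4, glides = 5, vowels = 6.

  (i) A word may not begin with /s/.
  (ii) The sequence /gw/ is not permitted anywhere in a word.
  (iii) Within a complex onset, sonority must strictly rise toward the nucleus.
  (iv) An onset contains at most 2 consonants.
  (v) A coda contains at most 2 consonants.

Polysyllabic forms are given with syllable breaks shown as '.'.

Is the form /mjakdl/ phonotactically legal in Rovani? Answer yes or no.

/mjakdl/ — violates constraint (v): syllable 1 coda /kdl/ has 3 consonants (> 2) → phonotactically illegal

no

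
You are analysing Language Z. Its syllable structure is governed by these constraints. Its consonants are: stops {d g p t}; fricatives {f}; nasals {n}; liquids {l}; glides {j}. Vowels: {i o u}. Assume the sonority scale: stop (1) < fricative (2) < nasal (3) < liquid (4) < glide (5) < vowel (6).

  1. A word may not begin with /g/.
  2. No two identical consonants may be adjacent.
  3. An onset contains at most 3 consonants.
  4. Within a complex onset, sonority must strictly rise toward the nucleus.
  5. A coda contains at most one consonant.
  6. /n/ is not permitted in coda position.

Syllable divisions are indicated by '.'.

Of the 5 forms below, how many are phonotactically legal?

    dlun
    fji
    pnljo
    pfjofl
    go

1

dlun — violates constraint 6: syllable 1 coda contains /n/ → phonotactically illegal
fji — σ1 onset /fj/ (2→5 rises), coda /∅/ ok → phonotactically legal
pnljo — violates constraint 3: syllable 1 onset /pnlj/ has 4 consonants (> 3) → phonotactically illegal
pfjofl — violates constraint 5: syllable 1 coda /fl/ has 2 consonants (> 1) → phonotactically illegal
go — violates constraint 1: word begins with /g/ → phonotactically illegal
Phonotactically legal: fji → 1.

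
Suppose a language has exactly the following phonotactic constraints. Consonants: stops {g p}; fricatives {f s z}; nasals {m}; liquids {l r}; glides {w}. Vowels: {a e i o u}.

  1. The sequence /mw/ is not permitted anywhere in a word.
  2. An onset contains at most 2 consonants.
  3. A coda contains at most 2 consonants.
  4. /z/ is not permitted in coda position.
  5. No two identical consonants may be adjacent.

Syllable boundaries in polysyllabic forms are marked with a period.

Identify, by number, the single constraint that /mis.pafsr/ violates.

/mis.pafsr/: syllable 2 coda /fsr/ has 3 consonants (> 2).
This is a violation of constraint 3: "A coda contains at most 2 consonants."
The remaining constraints (1, 2, 4, 5) are satisfied.

3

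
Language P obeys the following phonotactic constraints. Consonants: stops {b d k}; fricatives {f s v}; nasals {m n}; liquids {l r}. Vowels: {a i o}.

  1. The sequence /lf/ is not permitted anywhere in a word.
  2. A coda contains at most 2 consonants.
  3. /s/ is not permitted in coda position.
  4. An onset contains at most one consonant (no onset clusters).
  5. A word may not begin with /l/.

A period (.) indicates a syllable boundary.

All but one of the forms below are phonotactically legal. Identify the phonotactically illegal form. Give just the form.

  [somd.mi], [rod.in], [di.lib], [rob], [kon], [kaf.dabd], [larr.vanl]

[somd.mi] — σ1 onset /s/, coda /md/ (2C) ok; σ2 onset /m/, coda /∅/ ok → phonotactically legal
[rod.in] — σ1 onset /r/, coda /d/ ok; σ2 onset /∅/, coda /n/ ok → phonotactically legal
[di.lib] — σ1 onset /d/, coda /∅/ ok; σ2 onset /l/, coda /b/ ok → phonotactically legal
[rob] — σ1 onset /r/, coda /b/ ok → phonotactically legal
[kon] — σ1 onset /k/, coda /n/ ok → phonotactically legal
[kaf.dabd] — σ1 onset /k/, coda /f/ ok; σ2 onset /d/, coda /bd/ (2C) ok → phonotactically legal
[larr.vanl] — violates constraint 5: word begins with /l/ → phonotactically illegal

[larr.vanl]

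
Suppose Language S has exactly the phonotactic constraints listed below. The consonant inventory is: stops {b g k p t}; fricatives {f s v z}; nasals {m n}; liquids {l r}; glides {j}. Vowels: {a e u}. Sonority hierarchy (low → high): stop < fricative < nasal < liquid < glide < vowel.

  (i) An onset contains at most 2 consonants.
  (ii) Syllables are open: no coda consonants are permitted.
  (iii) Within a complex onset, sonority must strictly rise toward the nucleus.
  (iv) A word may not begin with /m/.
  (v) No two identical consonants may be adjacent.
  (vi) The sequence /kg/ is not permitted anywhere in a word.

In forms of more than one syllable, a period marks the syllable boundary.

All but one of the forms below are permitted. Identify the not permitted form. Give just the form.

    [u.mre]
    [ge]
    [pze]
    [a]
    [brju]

[brju]

[u.mre] — σ1 onset /∅/, coda /∅/ ok; σ2 onset /mr/ (3→4 rises), coda /∅/ ok → permitted
[ge] — σ1 onset /g/, coda /∅/ ok → permitted
[pze] — σ1 onset /pz/ (1→2 rises), coda /∅/ ok → permitted
[a] — σ1 onset /∅/, coda /∅/ ok → permitted
[brju] — violates constraint (i): syllable 1 onset /brj/ has 3 consonants (> 2) → not permitted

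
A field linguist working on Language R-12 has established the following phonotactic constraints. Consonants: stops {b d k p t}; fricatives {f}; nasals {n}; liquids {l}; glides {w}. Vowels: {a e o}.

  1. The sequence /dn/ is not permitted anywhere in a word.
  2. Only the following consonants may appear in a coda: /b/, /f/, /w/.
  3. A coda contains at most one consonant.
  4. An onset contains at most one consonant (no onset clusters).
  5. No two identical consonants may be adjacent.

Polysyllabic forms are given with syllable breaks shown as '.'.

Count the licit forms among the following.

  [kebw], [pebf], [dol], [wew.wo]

[kebw] — violates constraint 3: syllable 1 coda /bw/ has 2 consonants (> 1) → illicit
[pebf] — violates constraint 3: syllable 1 coda /bf/ has 2 consonants (> 1) → illicit
[dol] — violates constraint 2: syllable 1 coda contains /l/, which is not a licensed coda consonant → illicit
[wew.wo] — violates constraint 5: adjacent identical consonants /ww/ → illicit
No form is licit → 0.

0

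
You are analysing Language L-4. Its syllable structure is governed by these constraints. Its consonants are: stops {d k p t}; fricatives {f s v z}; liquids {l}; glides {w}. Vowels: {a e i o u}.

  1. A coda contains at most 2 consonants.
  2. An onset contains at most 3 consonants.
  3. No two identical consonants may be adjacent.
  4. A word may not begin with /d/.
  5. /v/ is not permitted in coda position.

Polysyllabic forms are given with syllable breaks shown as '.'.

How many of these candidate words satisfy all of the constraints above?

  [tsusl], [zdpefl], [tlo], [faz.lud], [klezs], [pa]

[tsusl] — σ1 onset /ts/ (2C), coda /sl/ (2C) ok → well-formed
[zdpefl] — σ1 onset /zdp/ (3C), coda /fl/ (2C) ok → well-formed
[tlo] — σ1 onset /tl/ (2C), coda /∅/ ok → well-formed
[faz.lud] — σ1 onset /f/, coda /z/ ok; σ2 onset /l/, coda /d/ ok → well-formed
[klezs] — σ1 onset /kl/ (2C), coda /zs/ (2C) ok → well-formed
[pa] — σ1 onset /p/, coda /∅/ ok → well-formed
Well-formed: [tsusl], [zdpefl], [tlo], [faz.lud], [klezs], [pa] → 6.

6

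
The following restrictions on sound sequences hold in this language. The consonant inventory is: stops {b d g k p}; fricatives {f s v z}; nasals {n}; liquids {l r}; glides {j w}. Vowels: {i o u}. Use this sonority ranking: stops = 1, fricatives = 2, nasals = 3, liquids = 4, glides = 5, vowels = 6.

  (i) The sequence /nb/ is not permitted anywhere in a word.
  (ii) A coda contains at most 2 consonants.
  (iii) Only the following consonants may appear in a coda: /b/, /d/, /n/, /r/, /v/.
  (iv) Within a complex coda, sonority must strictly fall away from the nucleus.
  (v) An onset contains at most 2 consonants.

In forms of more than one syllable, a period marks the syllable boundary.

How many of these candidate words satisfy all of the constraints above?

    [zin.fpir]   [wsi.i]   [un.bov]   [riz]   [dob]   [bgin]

4

[zin.fpir] — σ1 onset /z/, coda /n/ ok; σ2 onset /fp/ (2C), coda /r/ ok → permitted
[wsi.i] — σ1 onset /ws/ (2C), coda /∅/ ok; σ2 onset /∅/, coda /∅/ ok → permitted
[un.bov] — violates constraint (i): contains banned sequence /nb/ → not permitted
[riz] — violates constraint (iii): syllable 1 coda contains /z/, which is not a licensed coda consonant → not permitted
[dob] — σ1 onset /d/, coda /b/ ok → permitted
[bgin] — σ1 onset /bg/ (2C), coda /n/ ok → permitted
Permitted: [zin.fpir], [wsi.i], [dob], [bgin] → 4.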